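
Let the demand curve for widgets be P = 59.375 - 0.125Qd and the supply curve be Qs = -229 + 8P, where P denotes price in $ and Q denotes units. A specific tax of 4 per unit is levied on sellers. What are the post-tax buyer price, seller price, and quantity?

P_b = 46, P_s = 42, Q = 107

Solving each curve for Q: Qd = 475 - 8P.
With a tax of 4 on sellers, they supply based on the net price P_s = P_b - 4, so Qs = -261 + 8P_b.
Market clearing requires 475 - 8P_b = -261 + 8P_b; hence 736 = 16P_b and P_b = 46.
So P_s = 42 and the quantity traded is Q = 475 - 8(46) = 107.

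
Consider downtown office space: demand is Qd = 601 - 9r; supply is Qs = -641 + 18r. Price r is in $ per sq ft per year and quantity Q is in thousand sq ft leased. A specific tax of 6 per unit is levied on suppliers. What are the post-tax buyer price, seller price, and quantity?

r_b = 50, r_s = 44, Q = 151

With a tax of 6 on suppliers, they supply based on the net price r_s = r_b - 6, so Qs = -749 + 18r_b.
Equate demand and the shifted supply: 601 - 9r_b = -749 + 18r_b, giving 27r_b = 1350, so r_b = 50.
Then r_s = 50 - 6 = 44 and Q = 601 - 9(50) = 151.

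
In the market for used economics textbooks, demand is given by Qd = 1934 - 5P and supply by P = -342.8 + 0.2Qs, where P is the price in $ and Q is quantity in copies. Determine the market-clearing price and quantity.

Rewriting in direct form: Qs = 1714 + 5P.
Equating demand and supply, 1934 - 5P = 1714 + 5P gives 10P = 220, so P* = 22.
Then Q* = 1934 - 5(22) = 1824.

P* = 22, Q* = 1824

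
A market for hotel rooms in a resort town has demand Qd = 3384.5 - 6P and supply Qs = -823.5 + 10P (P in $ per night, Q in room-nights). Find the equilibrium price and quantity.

At equilibrium Qd = Qs, so 3384.5 - 6P = -823.5 + 10P; collecting terms, 4208 = 16P and P* = 263.
Substitute back: Q* = 3384.5 - 6(263) = 1806.5.

P* = 263, Q* = 1806.5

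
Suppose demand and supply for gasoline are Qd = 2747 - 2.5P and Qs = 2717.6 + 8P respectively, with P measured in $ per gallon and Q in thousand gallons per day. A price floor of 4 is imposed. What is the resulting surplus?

Surplus = 12.6

At P = 4: Qd = 2737 and Qs = 2749.6.
Surplus = Qs - Qd = 2749.6 - 2737 = 12.6.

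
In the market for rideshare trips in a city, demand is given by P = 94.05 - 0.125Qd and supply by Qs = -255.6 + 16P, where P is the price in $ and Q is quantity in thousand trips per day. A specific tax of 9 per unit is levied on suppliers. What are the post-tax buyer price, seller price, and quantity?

P_b = 48, P_s = 39, Q = 368.4

Solving each curve for Q: Qd = 752.4 - 8P.
Suppliers keep P_s = P_b - 9 per unit, so supply in terms of the buyer price is Qs = -399.6 + 16P_b.
Set Qd = Qs: 752.4 - 8P_b = -399.6 + 16P_b, so 1152 = 24P_b and P_b = 48.
So P_s = 39 and the quantity traded is Q = 752.4 - 8(48) = 368.4.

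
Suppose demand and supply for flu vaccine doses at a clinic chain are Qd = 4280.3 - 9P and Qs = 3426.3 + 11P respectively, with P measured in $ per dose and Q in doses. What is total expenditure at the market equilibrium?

Total expenditure = 166359.2

Set Qd = Qs: 4280.3 - 9P = 3426.3 + 11P, so 854 = 20P and P* = 42.7.
Plugging P* into demand: Q* = 4280.3 - 9(42.7) = 3896.
Total expenditure = P* × Q* = 42.7 × 3896 = 166359.2.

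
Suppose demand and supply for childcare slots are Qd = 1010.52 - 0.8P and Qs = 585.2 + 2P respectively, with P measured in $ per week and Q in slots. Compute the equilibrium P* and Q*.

P* = 151.9, Q* = 889

The market clears where 1010.52 - 0.8P = 585.2 + 2P. Rearranging, 2.8P = 425.32, hence P* = 151.9.
Then Q* = 1010.52 - 0.8(151.9) = 889.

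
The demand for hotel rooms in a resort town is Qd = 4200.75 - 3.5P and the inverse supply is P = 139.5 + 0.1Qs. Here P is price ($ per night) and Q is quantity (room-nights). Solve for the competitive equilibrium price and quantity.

P* = 414.5, Q* = 2750

Rewriting in direct form: Qs = -1395 + 10P.
Equating demand and supply, 4200.75 - 3.5P = -1395 + 10P gives 13.5P = 5595.75, so P* = 414.5.
Substitute back: Q* = 4200.75 - 3.5(414.5) = 2750.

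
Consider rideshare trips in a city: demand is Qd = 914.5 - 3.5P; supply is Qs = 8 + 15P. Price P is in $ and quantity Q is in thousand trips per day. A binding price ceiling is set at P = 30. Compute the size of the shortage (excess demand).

Shortage = 351.5

Evaluating both curves at the ceiling price 30 gives Qd = 809.5, Qs = 458.
Shortage = Qd - Qs = 809.5 - 458 = 351.5.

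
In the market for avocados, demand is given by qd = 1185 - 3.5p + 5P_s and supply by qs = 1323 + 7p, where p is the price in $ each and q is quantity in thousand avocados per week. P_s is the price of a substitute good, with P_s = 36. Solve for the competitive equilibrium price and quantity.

p* = 4, q* = 1351

With P_s = 36, demand is qd = 1365 - 3.5p.
At equilibrium qd = qs, so 1365 - 3.5p = 1323 + 7p; collecting terms, 42 = 10.5p and p* = 4.
Plugging p* into demand: q* = 1365 - 3.5(4) = 1351.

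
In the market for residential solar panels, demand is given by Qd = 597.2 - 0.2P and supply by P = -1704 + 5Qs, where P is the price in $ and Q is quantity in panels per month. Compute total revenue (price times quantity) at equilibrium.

Total revenue = 300629

Solving each curve for Q: Qs = 340.8 + 0.2P.
The market clears where 597.2 - 0.2P = 340.8 + 0.2P. Rearranging, 0.4P = 256.4, hence P* = 641.
Substitute back: Q* = 597.2 - 0.2(641) = 469.
Total revenue = P* × Q* = 641 × 469 = 300629.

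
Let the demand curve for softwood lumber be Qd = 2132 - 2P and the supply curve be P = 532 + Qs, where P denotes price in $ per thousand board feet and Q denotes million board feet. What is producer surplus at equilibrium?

Producer surplus = 63368

Solving each curve for Q: Qs = -532 + P.
Equating demand and supply, 2132 - 2P = -532 + P gives 3P = 2664, so P* = 888.
From the demand curve, Q* = 2132 - 2(888) = 356.
Supply choke price (Qs = 0): P = 532. Producer surplus = ½ × (888 - 532) × 356 = 63368.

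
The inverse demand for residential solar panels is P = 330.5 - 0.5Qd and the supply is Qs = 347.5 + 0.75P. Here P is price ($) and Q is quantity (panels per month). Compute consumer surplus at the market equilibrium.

Consumer surplus = 46872.25

In direct form, Qd = 661 - 2P.
At equilibrium Qd = Qs, so 661 - 2P = 347.5 + 0.75P; collecting terms, 313.5 = 2.75P and P* = 114.
Plugging P* into demand: Q* = 661 - 2(114) = 433.
Demand choke price (Qd = 0): P = 661/2 = 330.5. Consumer surplus = ½ × (330.5 - 114) × 433 = 46872.25.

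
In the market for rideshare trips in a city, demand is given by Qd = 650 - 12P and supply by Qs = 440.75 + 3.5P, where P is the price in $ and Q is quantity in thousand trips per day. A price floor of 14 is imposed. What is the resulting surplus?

Evaluating both curves at the floor price 14 gives Qd = 482, Qs = 489.75.
Surplus = Qs - Qd = 489.75 - 482 = 7.75.

Surplus = 7.75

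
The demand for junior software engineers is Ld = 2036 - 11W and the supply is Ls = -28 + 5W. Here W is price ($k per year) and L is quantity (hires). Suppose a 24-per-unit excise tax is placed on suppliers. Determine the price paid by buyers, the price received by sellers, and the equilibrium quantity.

W_b = 136.5, W_s = 112.5, L = 534.5

With a tax of 24 on suppliers, they supply based on the net price W_s = W_b - 24, so Ls = -148 + 5W_b.
Equate demand and the shifted supply: 2036 - 11W_b = -148 + 5W_b, giving 16W_b = 2184, so W_b = 136.5.
So W_s = 112.5 and the quantity traded is L = 2036 - 11(136.5) = 534.5.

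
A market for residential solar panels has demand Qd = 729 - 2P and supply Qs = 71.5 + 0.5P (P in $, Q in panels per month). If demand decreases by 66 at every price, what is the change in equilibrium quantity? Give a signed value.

At equilibrium Qd = Qs, so 729 - 2P = 71.5 + 0.5P; collecting terms, 657.5 = 2.5P and P* = 263.
Plugging P* into demand: Q* = 729 - 2(263) = 203.
After the shift, demand is Qd = 663 - 2P.
New equilibrium: 591.5 = 2.5P, so P = 236.6 and Q = 189.8.
ΔQ = 189.8 - 203 = -13.2.

ΔQ = -13.2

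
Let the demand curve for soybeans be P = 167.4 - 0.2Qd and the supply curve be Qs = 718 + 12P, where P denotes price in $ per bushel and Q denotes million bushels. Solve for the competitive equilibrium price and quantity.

Solving each curve for Q: Qd = 837 - 5P.
The market clears where 837 - 5P = 718 + 12P. Rearranging, 17P = 119, hence P* = 7.
Then Q* = 837 - 5(7) = 802.

P* = 7, Q* = 802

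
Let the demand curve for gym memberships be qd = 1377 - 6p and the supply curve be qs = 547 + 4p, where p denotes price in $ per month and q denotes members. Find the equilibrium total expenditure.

The market clears where 1377 - 6p = 547 + 4p. Rearranging, 10p = 830, hence p* = 83.
Substitute back: q* = 1377 - 6(83) = 879.
Total expenditure = p* × q* = 83 × 879 = 72957.

Total expenditure = 72957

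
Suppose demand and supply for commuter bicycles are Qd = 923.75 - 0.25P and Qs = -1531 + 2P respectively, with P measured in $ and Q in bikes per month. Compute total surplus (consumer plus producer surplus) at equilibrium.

At equilibrium Qd = Qs, so 923.75 - 0.25P = -1531 + 2P; collecting terms, 2454.75 = 2.25P and P* = 1091.
From the demand curve, Q* = 923.75 - 0.25(1091) = 651.
Demand choke price = 3695; supply choke price = 765.5. CS = ½(3695 - 1091)(651) = 847602; PS = ½(1091 - 765.5)(651) = 105950.25. Total surplus = 953552.25.

Total surplus = 953552.25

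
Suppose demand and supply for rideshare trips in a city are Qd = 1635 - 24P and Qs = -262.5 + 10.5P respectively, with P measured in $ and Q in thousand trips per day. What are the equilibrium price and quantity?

P* = 55, Q* = 315

Equating demand and supply, 1635 - 24P = -262.5 + 10.5P gives 34.5P = 1897.5, so P* = 55.
Plugging P* into demand: Q* = 1635 - 24(55) = 315.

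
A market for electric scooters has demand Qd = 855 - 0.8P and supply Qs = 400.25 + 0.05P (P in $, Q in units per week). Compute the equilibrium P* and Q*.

Set Qd = Qs: 855 - 0.8P = 400.25 + 0.05P, so 454.75 = 0.85P and P* = 535.
Plugging P* into demand: Q* = 855 - 0.8(535) = 427.

P* = 535, Q* = 427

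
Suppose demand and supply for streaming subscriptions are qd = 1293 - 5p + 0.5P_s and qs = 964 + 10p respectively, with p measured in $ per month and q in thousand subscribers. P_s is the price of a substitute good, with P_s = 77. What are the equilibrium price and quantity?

p* = 24.5, q* = 1209

With P_s = 77, demand is qd = 1331.5 - 5p.
Equating demand and supply, 1331.5 - 5p = 964 + 10p gives 15p = 367.5, so p* = 24.5.
Plugging p* into demand: q* = 1331.5 - 5(24.5) = 1209.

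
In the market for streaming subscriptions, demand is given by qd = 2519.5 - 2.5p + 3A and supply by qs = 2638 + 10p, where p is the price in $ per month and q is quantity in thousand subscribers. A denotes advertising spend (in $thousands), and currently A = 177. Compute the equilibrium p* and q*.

With A = 177, demand is qd = 3050.5 - 2.5p.
Set qd = qs: 3050.5 - 2.5p = 2638 + 10p, so 412.5 = 12.5p and p* = 33.
From the demand curve, q* = 3050.5 - 2.5(33) = 2968.

p* = 33, q* = 2968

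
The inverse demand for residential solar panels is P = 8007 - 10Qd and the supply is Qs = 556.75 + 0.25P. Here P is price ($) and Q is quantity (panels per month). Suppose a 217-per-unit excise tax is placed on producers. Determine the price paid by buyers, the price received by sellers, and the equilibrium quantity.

P_b = 852, P_s = 635, Q = 715.5

In direct form, Qd = 800.7 - 0.1P.
With a tax of 217 on producers, they supply based on the net price P_s = P_b - 217, so Qs = 502.5 + 0.25P_b.
Equate demand and the shifted supply: 800.7 - 0.1P_b = 502.5 + 0.25P_b, giving 0.35P_b = 298.2, so P_b = 852.
So P_s = 635 and the quantity traded is Q = 800.7 - 0.1(852) = 715.5.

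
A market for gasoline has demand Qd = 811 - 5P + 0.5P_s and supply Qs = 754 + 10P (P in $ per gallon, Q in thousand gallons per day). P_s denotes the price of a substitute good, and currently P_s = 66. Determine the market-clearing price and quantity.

With P_s = 66, demand is Qd = 844 - 5P.
Set Qd = Qs: 844 - 5P = 754 + 10P, so 90 = 15P and P* = 6.
From the demand curve, Q* = 844 - 5(6) = 814.

P* = 6, Q* = 814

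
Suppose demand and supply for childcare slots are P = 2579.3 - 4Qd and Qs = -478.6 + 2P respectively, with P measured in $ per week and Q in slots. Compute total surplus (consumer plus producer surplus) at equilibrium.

Total surplus = 608400

Inverting to quantity form: Qd = 644.825 - 0.25P.
Set Qd = Qs: 644.825 - 0.25P = -478.6 + 2P, so 1123.425 = 2.25P and P* = 499.3.
Plugging P* into demand: Q* = 644.825 - 0.25(499.3) = 520.
Demand choke price = 2579.3; supply choke price = 239.3. CS = ½(2579.3 - 499.3)(520) = 540800; PS = ½(499.3 - 239.3)(520) = 67600. Total surplus = 608400.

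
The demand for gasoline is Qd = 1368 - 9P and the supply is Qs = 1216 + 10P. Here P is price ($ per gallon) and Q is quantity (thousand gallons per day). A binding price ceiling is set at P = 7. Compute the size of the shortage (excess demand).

Shortage = 19

With P fixed at 7, quantity demanded is 1305 and quantity supplied is 1286.
Shortage = Qd - Qs = 1305 - 1286 = 19.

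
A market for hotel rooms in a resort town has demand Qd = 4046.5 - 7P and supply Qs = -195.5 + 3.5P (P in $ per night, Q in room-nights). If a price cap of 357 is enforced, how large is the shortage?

Shortage = 493.5

Evaluating both curves at the ceiling price 357 gives Qd = 1547.5, Qs = 1054.
Shortage = Qd - Qs = 1547.5 - 1054 = 493.5.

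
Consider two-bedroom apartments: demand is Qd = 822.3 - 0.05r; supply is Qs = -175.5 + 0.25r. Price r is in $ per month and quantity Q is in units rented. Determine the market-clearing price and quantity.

Set Qd = Qs: 822.3 - 0.05r = -175.5 + 0.25r, so 997.8 = 0.3r and r* = 3326.
From the demand curve, Q* = 822.3 - 0.05(3326) = 656.

r* = 3326, Q* = 656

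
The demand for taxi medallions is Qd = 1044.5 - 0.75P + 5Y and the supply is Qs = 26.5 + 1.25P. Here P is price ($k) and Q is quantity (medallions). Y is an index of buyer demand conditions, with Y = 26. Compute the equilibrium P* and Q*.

With Y = 26, demand is Qd = 1174.5 - 0.75P.
Equating demand and supply, 1174.5 - 0.75P = 26.5 + 1.25P gives 2P = 1148, so P* = 574.
From the demand curve, Q* = 1174.5 - 0.75(574) = 744.

P* = 574, Q* = 744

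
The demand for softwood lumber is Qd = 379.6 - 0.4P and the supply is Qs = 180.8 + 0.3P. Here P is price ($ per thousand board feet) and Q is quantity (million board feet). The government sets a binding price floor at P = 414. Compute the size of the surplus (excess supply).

Surplus = 91

With P fixed at 414, quantity demanded is 214 and quantity supplied is 305.
Surplus = Qs - Qd = 305 - 214 = 91.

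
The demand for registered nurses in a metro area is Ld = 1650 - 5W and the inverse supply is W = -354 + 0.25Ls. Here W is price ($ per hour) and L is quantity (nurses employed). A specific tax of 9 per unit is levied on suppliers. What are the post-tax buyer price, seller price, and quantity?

W_b = 30, W_s = 21, L = 1500

In direct form, Ls = 1416 + 4W.
With a tax of 9 on suppliers, they supply based on the net price W_s = W_b - 9, so Ls = 1380 + 4W_b.
Equate demand and the shifted supply: 1650 - 5W_b = 1380 + 4W_b, giving 9W_b = 270, so W_b = 30.
So W_s = 21 and the quantity traded is L = 1650 - 5(30) = 1500.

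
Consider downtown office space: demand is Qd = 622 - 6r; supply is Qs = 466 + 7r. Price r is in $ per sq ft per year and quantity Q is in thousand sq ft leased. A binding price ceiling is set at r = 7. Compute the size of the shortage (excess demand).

At r = 7: Qd = 580 and Qs = 515.
Shortage = Qd - Qs = 580 - 515 = 65.

Shortage = 65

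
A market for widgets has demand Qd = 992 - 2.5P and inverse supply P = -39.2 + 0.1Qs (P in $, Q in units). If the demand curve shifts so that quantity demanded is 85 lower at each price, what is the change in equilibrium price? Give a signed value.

ΔP = -6.8

Inverting to quantity form: Qs = 392 + 10P.
At equilibrium Qd = Qs, so 992 - 2.5P = 392 + 10P; collecting terms, 600 = 12.5P and P* = 48.
From the demand curve, Q* = 992 - 2.5(48) = 872.
After the shift, demand is Qd = 907 - 2.5P.
The new intersection has 515 = 12.5P, i.e. P = 41.2, Q = 804.
ΔP = 41.2 - 48 = -6.8.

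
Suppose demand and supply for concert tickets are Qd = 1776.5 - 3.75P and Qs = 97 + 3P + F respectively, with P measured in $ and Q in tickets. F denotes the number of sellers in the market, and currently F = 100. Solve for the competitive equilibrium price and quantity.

With F = 100, supply is Qs = 197 + 3P.
At equilibrium Qd = Qs, so 1776.5 - 3.75P = 197 + 3P; collecting terms, 1579.5 = 6.75P and P* = 234.
Plugging P* into demand: Q* = 1776.5 - 3.75(234) = 899.

P* = 234, Q* = 899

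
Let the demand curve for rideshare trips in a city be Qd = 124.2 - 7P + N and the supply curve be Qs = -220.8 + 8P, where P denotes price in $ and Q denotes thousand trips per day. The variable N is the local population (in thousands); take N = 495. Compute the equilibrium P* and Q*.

With N = 495, demand is Qd = 619.2 - 7P.
The market clears where 619.2 - 7P = -220.8 + 8P. Rearranging, 15P = 840, hence P* = 56.
Then Q* = 619.2 - 7(56) = 227.2.

P* = 56, Q* = 227.2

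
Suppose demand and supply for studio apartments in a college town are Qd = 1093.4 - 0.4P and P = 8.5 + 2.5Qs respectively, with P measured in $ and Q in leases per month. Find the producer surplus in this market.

Inverting to quantity form: Qs = -3.4 + 0.4P.
The market clears where 1093.4 - 0.4P = -3.4 + 0.4P. Rearranging, 0.8P = 1096.8, hence P* = 1371.
Substitute back: Q* = 1093.4 - 0.4(1371) = 545.
Supply choke price (Qs = 0): P = 8.5. Producer surplus = ½ × (1371 - 8.5) × 545 = 371281.25.

Producer surplus = 371281.25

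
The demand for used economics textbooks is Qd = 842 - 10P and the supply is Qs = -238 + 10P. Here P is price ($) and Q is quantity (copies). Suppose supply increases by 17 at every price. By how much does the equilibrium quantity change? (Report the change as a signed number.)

Equating demand and supply, 842 - 10P = -238 + 10P gives 20P = 1080, so P* = 54.
From the demand curve, Q* = 842 - 10(54) = 302.
After the shift, supply is Qs = -221 + 10P.
Re-solving, 20P = 1063 gives P = 53.15 and Q = 310.5.
ΔQ = 310.5 - 302 = 8.5.

ΔQ = 8.5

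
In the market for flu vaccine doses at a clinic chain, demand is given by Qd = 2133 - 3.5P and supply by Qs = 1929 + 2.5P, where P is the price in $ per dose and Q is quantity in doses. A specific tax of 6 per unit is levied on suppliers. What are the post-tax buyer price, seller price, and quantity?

With a tax of 6 on suppliers, they supply based on the net price P_s = P_b - 6, so Qs = 1914 + 2.5P_b.
Set Qd = Qs: 2133 - 3.5P_b = 1914 + 2.5P_b, so 219 = 6P_b and P_b = 36.5.
Then P_s = 36.5 - 6 = 30.5 and Q = 2133 - 3.5(36.5) = 2005.25.

P_b = 36.5, P_s = 30.5, Q = 2005.25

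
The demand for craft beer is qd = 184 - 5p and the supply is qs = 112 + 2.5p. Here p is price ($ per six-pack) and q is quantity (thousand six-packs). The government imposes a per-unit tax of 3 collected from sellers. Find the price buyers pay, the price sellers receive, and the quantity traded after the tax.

p_b = 10.6, p_s = 7.6, q = 131

The tax drives a wedge p_b - p_s = 3. Substituting p_s = p_b - 3 into supply: qs = 104.5 + 2.5p_b.
Set qd = qs: 184 - 5p_b = 104.5 + 2.5p_b, so 79.5 = 7.5p_b and p_b = 10.6.
So p_s = 7.6 and the quantity traded is q = 184 - 5(10.6) = 131.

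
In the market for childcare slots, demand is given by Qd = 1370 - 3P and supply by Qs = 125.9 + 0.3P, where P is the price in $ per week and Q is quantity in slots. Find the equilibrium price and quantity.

P* = 377, Q* = 239

Equating demand and supply, 1370 - 3P = 125.9 + 0.3P gives 3.3P = 1244.1, so P* = 377.
Plugging P* into demand: Q* = 1370 - 3(377) = 239.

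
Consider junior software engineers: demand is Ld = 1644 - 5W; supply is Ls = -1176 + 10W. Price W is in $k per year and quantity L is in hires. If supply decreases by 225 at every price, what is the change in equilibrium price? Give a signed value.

ΔW = 15

At equilibrium Ld = Ls, so 1644 - 5W = -1176 + 10W; collecting terms, 2820 = 15W and W* = 188.
Substitute back: L* = 1644 - 5(188) = 704.
After the shift, supply is Ls = -1401 + 10W.
Re-solving, 15W = 3045 gives W = 203 and L = 629.
ΔW = 203 - 188 = 15.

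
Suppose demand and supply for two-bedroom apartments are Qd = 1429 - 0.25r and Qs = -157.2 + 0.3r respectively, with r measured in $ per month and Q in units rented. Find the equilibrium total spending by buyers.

Total spending by buyers = 2041872

At equilibrium Qd = Qs, so 1429 - 0.25r = -157.2 + 0.3r; collecting terms, 1586.2 = 0.55r and r* = 2884.
From the demand curve, Q* = 1429 - 0.25(2884) = 708.
Total spending by buyers = r* × Q* = 2884 × 708 = 2041872.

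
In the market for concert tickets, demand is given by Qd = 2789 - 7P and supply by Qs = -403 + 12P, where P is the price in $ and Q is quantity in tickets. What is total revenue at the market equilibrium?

Total revenue = 270984

At equilibrium Qd = Qs, so 2789 - 7P = -403 + 12P; collecting terms, 3192 = 19P and P* = 168.
Then Q* = 2789 - 7(168) = 1613.
Total revenue = P* × Q* = 168 × 1613 = 270984.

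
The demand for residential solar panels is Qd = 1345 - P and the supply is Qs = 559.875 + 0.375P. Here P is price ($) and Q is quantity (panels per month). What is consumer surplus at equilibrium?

Equating demand and supply, 1345 - P = 559.875 + 0.375P gives 1.375P = 785.125, so P* = 571.
From the demand curve, Q* = 1345 - 571 = 774.
Demand choke price (Qd = 0): P = 1345. Consumer surplus = ½ × (1345 - 571) × 774 = 299538.

Consumer surplus = 299538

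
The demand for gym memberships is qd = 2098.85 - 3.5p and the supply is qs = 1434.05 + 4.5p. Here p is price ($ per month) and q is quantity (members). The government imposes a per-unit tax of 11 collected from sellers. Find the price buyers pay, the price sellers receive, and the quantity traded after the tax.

p_b = 89.2875, p_s = 78.2875, q = 1786.34375

Sellers keep p_s = p_b - 11 per unit, so supply in terms of the buyer price is qs = 1384.55 + 4.5p_b.
Equate demand and the shifted supply: 2098.85 - 3.5p_b = 1384.55 + 4.5p_b, giving 8p_b = 714.3, so p_b = 89.2875.
Then p_s = 89.2875 - 11 = 78.2875 and q = 2098.85 - 3.5(89.2875) = 1786.34375.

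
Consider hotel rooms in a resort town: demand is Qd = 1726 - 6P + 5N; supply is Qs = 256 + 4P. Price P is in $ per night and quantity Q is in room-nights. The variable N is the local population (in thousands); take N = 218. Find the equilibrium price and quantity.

With N = 218, demand is Qd = 2816 - 6P.
The market clears where 2816 - 6P = 256 + 4P. Rearranging, 10P = 2560, hence P* = 256.
Then Q* = 2816 - 6(256) = 1280.

P* = 256, Q* = 1280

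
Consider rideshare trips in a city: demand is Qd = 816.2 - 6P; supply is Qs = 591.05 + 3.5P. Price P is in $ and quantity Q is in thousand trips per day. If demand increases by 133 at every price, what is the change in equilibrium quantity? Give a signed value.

The market clears where 816.2 - 6P = 591.05 + 3.5P. Rearranging, 9.5P = 225.15, hence P* = 23.7.
Then Q* = 816.2 - 6(23.7) = 674.
After the shift, demand is Qd = 949.2 - 6P.
Re-solving, 9.5P = 358.15 gives P = 37.7 and Q = 723.
ΔQ = 723 - 674 = 49.

ΔQ = 49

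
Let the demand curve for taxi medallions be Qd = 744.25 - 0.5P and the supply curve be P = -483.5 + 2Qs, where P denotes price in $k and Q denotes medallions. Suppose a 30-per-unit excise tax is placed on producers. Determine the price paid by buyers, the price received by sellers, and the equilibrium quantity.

P_b = 517.5, P_s = 487.5, Q = 485.5

In direct form, Qs = 241.75 + 0.5P.
Producers keep P_s = P_b - 30 per unit, so supply in terms of the buyer price is Qs = 226.75 + 0.5P_b.
Set Qd = Qs: 744.25 - 0.5P_b = 226.75 + 0.5P_b, so 517.5 = P_b and P_b = 517.5.
So P_s = 487.5 and the quantity traded is Q = 744.25 - 0.5(517.5) = 485.5.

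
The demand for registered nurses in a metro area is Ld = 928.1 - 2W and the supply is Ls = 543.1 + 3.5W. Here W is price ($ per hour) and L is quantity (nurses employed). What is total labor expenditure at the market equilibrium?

Total labor expenditure = 55167

Equating demand and supply, 928.1 - 2W = 543.1 + 3.5W gives 5.5W = 385, so W* = 70.
Then L* = 928.1 - 2(70) = 788.1.
Total labor expenditure = W* × L* = 70 × 788.1 = 55167.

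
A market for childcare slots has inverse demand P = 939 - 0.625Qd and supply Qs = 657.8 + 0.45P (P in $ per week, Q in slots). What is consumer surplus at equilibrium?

Consumer surplus = 222183.2

Inverting to quantity form: Qd = 1502.4 - 1.6P.
Set Qd = Qs: 1502.4 - 1.6P = 657.8 + 0.45P, so 844.6 = 2.05P and P* = 412.
From the demand curve, Q* = 1502.4 - 1.6(412) = 843.2.
Demand choke price (Qd = 0): P = 1502.4/1.6 = 939. Consumer surplus = ½ × (939 - 412) × 843.2 = 222183.2.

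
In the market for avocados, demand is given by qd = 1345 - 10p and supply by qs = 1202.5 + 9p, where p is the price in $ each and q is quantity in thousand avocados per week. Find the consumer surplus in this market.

Consumer surplus = 80645

Equating demand and supply, 1345 - 10p = 1202.5 + 9p gives 19p = 142.5, so p* = 7.5.
From the demand curve, q* = 1345 - 10(7.5) = 1270.
Demand choke price (qd = 0): p = 1345/10 = 134.5. Consumer surplus = ½ × (134.5 - 7.5) × 1270 = 80645.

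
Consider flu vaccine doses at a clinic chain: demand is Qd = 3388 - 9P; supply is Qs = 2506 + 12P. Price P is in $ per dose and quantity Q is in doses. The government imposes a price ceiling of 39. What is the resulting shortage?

Shortage = 63

With P fixed at 39, quantity demanded is 3037 and quantity supplied is 2974.
Shortage = Qd - Qs = 3037 - 2974 = 63.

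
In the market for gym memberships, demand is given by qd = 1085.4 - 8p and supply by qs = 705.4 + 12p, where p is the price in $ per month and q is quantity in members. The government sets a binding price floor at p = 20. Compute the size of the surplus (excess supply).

Surplus = 20

At p = 20: qd = 925.4 and qs = 945.4.
Surplus = qs - qd = 945.4 - 925.4 = 20.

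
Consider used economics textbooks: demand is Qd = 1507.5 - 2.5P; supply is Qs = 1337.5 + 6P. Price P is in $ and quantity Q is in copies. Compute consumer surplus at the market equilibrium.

Consumer surplus = 424861.25

Equating demand and supply, 1507.5 - 2.5P = 1337.5 + 6P gives 8.5P = 170, so P* = 20.
Substitute back: Q* = 1507.5 - 2.5(20) = 1457.5.
Demand choke price (Qd = 0): P = 1507.5/2.5 = 603. Consumer surplus = ½ × (603 - 20) × 1457.5 = 424861.25.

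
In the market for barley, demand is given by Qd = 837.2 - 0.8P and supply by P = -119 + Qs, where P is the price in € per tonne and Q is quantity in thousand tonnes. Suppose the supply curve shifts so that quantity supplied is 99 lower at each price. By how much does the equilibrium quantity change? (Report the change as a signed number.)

Inverting to quantity form: Qs = 119 + P.
Equating demand and supply, 837.2 - 0.8P = 119 + P gives 1.8P = 718.2, so P* = 399.
Then Q* = 837.2 - 0.8(399) = 518.
After the shift, supply is Qs = 20 + P.
Re-solving, 1.8P = 817.2 gives P = 454 and Q = 474.
ΔQ = 474 - 518 = -44.

ΔQ = -44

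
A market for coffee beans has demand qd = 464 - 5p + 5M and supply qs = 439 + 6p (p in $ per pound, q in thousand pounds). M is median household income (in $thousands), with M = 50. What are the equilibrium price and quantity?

With M = 50, demand is qd = 714 - 5p.
At equilibrium qd = qs, so 714 - 5p = 439 + 6p; collecting terms, 275 = 11p and p* = 25.
From the demand curve, q* = 714 - 5(25) = 589.

p* = 25, q* = 589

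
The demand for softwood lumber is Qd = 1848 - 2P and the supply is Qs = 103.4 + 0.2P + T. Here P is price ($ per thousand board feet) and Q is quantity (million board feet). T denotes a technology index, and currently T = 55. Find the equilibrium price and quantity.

With T = 55, supply is Qs = 158.4 + 0.2P.
Equating demand and supply, 1848 - 2P = 158.4 + 0.2P gives 2.2P = 1689.6, so P* = 768.
Substitute back: Q* = 1848 - 2(768) = 312.

P* = 768, Q* = 312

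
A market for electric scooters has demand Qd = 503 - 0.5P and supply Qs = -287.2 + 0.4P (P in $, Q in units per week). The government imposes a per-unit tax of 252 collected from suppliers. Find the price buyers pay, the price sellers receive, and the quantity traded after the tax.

P_b = 990, P_s = 738, Q = 8

The tax drives a wedge P_b - P_s = 252. Substituting P_s = P_b - 252 into supply: Qs = -388 + 0.4P_b.
Set Qd = Qs: 503 - 0.5P_b = -388 + 0.4P_b, so 891 = 0.9P_b and P_b = 990.
So P_s = 738 and the quantity traded is Q = 503 - 0.5(990) = 8.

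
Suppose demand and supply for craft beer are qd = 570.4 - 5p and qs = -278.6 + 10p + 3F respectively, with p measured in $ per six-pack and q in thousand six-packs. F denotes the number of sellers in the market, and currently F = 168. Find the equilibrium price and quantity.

With F = 168, supply is qs = 225.4 + 10p.
Set qd = qs: 570.4 - 5p = 225.4 + 10p, so 345 = 15p and p* = 23.
Plugging p* into demand: q* = 570.4 - 5(23) = 455.4.

p* = 23, q* = 455.4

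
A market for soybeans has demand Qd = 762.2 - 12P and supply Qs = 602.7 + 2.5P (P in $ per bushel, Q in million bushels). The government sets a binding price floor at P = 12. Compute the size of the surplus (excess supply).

At P = 12: Qd = 618.2 and Qs = 632.7.
Surplus = Qs - Qd = 632.7 - 618.2 = 14.5.

Surplus = 14.5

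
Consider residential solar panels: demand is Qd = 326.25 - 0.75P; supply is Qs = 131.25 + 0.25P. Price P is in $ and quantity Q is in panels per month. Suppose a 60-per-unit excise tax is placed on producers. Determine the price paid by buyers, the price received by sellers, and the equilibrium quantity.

The tax drives a wedge P_b - P_s = 60. Substituting P_s = P_b - 60 into supply: Qs = 116.25 + 0.25P_b.
Equate demand and the shifted supply: 326.25 - 0.75P_b = 116.25 + 0.25P_b, giving P_b = 210, so P_b = 210.
Then P_s = 210 - 60 = 150 and Q = 326.25 - 0.75(210) = 168.75.

P_b = 210, P_s = 150, Q = 168.75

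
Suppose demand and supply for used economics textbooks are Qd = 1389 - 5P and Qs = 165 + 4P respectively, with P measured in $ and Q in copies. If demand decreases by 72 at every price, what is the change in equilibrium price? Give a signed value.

ΔP = -8

Equating demand and supply, 1389 - 5P = 165 + 4P gives 9P = 1224, so P* = 136.
Substitute back: Q* = 1389 - 5(136) = 709.
After the shift, demand is Qd = 1317 - 5P.
Re-solving, 9P = 1152 gives P = 128 and Q = 677.
ΔP = 128 - 136 = -8.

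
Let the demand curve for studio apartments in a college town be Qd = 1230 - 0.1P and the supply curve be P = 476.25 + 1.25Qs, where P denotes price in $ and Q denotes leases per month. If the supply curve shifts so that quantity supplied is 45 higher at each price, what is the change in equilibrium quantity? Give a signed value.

In direct form, Qs = -381 + 0.8P.
Equating demand and supply, 1230 - 0.1P = -381 + 0.8P gives 0.9P = 1611, so P* = 1790.
Plugging P* into demand: Q* = 1230 - 0.1(1790) = 1051.
After the shift, supply is Qs = -336 + 0.8P.
New equilibrium: 1566 = 0.9P, so P = 1740 and Q = 1056.
ΔQ = 1056 - 1051 = 5.

ΔQ = 5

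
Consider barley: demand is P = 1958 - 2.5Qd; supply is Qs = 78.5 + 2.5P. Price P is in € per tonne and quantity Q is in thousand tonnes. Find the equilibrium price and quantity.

P* = 243, Q* = 686

Solving each curve for Q: Qd = 783.2 - 0.4P.
Equating demand and supply, 783.2 - 0.4P = 78.5 + 2.5P gives 2.9P = 704.7, so P* = 243.
Substitute back: Q* = 783.2 - 0.4(243) = 686.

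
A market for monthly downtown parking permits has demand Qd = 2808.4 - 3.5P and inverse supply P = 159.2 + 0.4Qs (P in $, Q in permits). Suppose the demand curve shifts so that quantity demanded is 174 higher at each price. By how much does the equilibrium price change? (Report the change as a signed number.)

ΔP = 29

Rewriting in direct form: Qs = -398 + 2.5P.
At equilibrium Qd = Qs, so 2808.4 - 3.5P = -398 + 2.5P; collecting terms, 3206.4 = 6P and P* = 534.4.
Then Q* = 2808.4 - 3.5(534.4) = 938.
After the shift, demand is Qd = 2982.4 - 3.5P.
Re-solving, 6P = 3380.4 gives P = 563.4 and Q = 1010.5.
ΔP = 563.4 - 534.4 = 29.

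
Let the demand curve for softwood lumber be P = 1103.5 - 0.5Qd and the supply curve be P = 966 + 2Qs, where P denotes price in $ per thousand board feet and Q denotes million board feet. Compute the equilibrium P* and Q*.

Rewriting in direct form: Qd = 2207 - 2P and Qs = -483 + 0.5P.
At equilibrium Qd = Qs, so 2207 - 2P = -483 + 0.5P; collecting terms, 2690 = 2.5P and P* = 1076.
Then Q* = 2207 - 2(1076) = 55.

P* = 1076, Q* = 55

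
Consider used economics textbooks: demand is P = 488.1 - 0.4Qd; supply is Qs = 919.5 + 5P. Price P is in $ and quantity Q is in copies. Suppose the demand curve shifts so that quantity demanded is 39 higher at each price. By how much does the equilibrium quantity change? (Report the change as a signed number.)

Rewriting in direct form: Qd = 1220.25 - 2.5P.
At equilibrium Qd = Qs, so 1220.25 - 2.5P = 919.5 + 5P; collecting terms, 300.75 = 7.5P and P* = 40.1.
Plugging P* into demand: Q* = 1220.25 - 2.5(40.1) = 1120.
After the shift, demand is Qd = 1259.25 - 2.5P.
New equilibrium: 339.75 = 7.5P, so P = 45.3 and Q = 1146.
ΔQ = 1146 - 1120 = 26.

ΔQ = 26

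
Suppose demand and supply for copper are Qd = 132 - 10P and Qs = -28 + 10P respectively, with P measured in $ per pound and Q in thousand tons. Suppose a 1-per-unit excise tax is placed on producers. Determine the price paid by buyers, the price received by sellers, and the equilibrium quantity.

P_b = 8.5, P_s = 7.5, Q = 47

The tax drives a wedge P_b - P_s = 1. Substituting P_s = P_b - 1 into supply: Qs = -38 + 10P_b.
Equate demand and the shifted supply: 132 - 10P_b = -38 + 10P_b, giving 20P_b = 170, so P_b = 8.5.
So P_s = 7.5 and the quantity traded is Q = 132 - 10(8.5) = 47.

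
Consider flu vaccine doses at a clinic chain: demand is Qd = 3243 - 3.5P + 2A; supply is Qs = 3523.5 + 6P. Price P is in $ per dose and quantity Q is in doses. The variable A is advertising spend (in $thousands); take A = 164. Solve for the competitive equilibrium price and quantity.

P* = 5, Q* = 3553.5

With A = 164, demand is Qd = 3571 - 3.5P.
Equating demand and supply, 3571 - 3.5P = 3523.5 + 6P gives 9.5P = 47.5, so P* = 5.
Plugging P* into demand: Q* = 3571 - 3.5(5) = 3553.5.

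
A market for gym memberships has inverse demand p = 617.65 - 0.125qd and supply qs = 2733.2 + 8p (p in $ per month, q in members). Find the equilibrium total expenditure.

Total expenditure = 529533.6

Solving each curve for q: qd = 4941.2 - 8p.
The market clears where 4941.2 - 8p = 2733.2 + 8p. Rearranging, 16p = 2208, hence p* = 138.
From the demand curve, q* = 4941.2 - 8(138) = 3837.2.
Total expenditure = p* × q* = 138 × 3837.2 = 529533.6.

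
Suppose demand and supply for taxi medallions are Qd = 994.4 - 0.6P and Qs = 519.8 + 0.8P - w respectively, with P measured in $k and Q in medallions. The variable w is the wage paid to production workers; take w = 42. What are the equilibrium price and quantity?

With w = 42, supply is Qs = 477.8 + 0.8P.
The market clears where 994.4 - 0.6P = 477.8 + 0.8P. Rearranging, 1.4P = 516.6, hence P* = 369.
Then Q* = 994.4 - 0.6(369) = 773.

P* = 369, Q* = 773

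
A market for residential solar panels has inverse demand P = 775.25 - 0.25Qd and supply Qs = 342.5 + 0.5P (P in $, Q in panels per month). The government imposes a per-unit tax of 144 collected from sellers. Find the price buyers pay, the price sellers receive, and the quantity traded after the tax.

Inverting to quantity form: Qd = 3101 - 4P.
Sellers keep P_s = P_b - 144 per unit, so supply in terms of the buyer price is Qs = 270.5 + 0.5P_b.
Equate demand and the shifted supply: 3101 - 4P_b = 270.5 + 0.5P_b, giving 4.5P_b = 2830.5, so P_b = 629.
So P_s = 485 and the quantity traded is Q = 3101 - 4(629) = 585.

P_b = 629, P_s = 485, Q = 585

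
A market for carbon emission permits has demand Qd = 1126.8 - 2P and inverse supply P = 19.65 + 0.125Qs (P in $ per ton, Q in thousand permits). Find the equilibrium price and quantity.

Inverting to quantity form: Qs = -157.2 + 8P.
The market clears where 1126.8 - 2P = -157.2 + 8P. Rearranging, 10P = 1284, hence P* = 128.4.
Then Q* = 1126.8 - 2(128.4) = 870.

P* = 128.4, Q* = 870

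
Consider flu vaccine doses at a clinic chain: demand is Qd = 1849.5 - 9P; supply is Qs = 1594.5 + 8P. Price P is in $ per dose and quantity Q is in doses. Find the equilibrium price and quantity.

Equating demand and supply, 1849.5 - 9P = 1594.5 + 8P gives 17P = 255, so P* = 15.
Plugging P* into demand: Q* = 1849.5 - 9(15) = 1714.5.

P* = 15, Q* = 1714.5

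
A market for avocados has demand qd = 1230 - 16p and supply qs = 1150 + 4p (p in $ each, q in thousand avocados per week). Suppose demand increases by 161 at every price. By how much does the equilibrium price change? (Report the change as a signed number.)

Δp = 8.05

Equating demand and supply, 1230 - 16p = 1150 + 4p gives 20p = 80, so p* = 4.
From the demand curve, q* = 1230 - 16(4) = 1166.
After the shift, demand is qd = 1391 - 16p.
Re-solving, 20p = 241 gives p = 12.05 and q = 1198.2.
Δp = 12.05 - 4 = 8.05.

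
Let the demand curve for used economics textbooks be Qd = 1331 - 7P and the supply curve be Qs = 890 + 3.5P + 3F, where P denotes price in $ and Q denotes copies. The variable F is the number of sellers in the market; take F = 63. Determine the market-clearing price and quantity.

P* = 24, Q* = 1163

With F = 63, supply is Qs = 1079 + 3.5P.
At equilibrium Qd = Qs, so 1331 - 7P = 1079 + 3.5P; collecting terms, 252 = 10.5P and P* = 24.
Plugging P* into demand: Q* = 1331 - 7(24) = 1163.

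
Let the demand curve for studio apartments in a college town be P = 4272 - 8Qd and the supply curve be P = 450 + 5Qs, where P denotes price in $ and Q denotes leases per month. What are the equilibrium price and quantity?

Inverting to quantity form: Qd = 534 - 0.125P and Qs = -90 + 0.2P.
The market clears where 534 - 0.125P = -90 + 0.2P. Rearranging, 0.325P = 624, hence P* = 1920.
Plugging P* into demand: Q* = 534 - 0.125(1920) = 294.

P* = 1920, Q* = 294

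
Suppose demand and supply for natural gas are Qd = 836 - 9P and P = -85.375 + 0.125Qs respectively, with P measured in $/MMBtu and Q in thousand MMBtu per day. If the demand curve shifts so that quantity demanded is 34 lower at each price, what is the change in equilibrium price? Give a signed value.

ΔP = -2

In direct form, Qs = 683 + 8P.
At equilibrium Qd = Qs, so 836 - 9P = 683 + 8P; collecting terms, 153 = 17P and P* = 9.
Plugging P* into demand: Q* = 836 - 9(9) = 755.
After the shift, demand is Qd = 802 - 9P.
The new intersection has 119 = 17P, i.e. P = 7, Q = 739.
ΔP = 7 - 9 = -2.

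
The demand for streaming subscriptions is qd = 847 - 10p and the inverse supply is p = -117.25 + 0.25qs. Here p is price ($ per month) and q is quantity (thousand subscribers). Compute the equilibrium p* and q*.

p* = 27, q* = 577

In direct form, qs = 469 + 4p.
Set qd = qs: 847 - 10p = 469 + 4p, so 378 = 14p and p* = 27.
Then q* = 847 - 10(27) = 577.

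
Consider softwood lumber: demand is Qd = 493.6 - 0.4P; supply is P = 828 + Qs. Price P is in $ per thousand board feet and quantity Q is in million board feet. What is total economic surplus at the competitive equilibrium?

Total surplus = 23548

Solving each curve for Q: Qs = -828 + P.
Set Qd = Qs: 493.6 - 0.4P = -828 + P, so 1321.6 = 1.4P and P* = 944.
Plugging P* into demand: Q* = 493.6 - 0.4(944) = 116.
Demand choke price = 1234; supply choke price = 828. CS = ½(1234 - 944)(116) = 16820; PS = ½(944 - 828)(116) = 6728. Total surplus = 23548.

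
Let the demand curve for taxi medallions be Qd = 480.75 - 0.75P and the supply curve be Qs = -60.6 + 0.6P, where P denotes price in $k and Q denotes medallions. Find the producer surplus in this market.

Producer surplus = 27000

Set Qd = Qs: 480.75 - 0.75P = -60.6 + 0.6P, so 541.35 = 1.35P and P* = 401.
From the demand curve, Q* = 480.75 - 0.75(401) = 180.
Supply choke price (Qs = 0): P = 101. Producer surplus = ½ × (401 - 101) × 180 = 27000.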